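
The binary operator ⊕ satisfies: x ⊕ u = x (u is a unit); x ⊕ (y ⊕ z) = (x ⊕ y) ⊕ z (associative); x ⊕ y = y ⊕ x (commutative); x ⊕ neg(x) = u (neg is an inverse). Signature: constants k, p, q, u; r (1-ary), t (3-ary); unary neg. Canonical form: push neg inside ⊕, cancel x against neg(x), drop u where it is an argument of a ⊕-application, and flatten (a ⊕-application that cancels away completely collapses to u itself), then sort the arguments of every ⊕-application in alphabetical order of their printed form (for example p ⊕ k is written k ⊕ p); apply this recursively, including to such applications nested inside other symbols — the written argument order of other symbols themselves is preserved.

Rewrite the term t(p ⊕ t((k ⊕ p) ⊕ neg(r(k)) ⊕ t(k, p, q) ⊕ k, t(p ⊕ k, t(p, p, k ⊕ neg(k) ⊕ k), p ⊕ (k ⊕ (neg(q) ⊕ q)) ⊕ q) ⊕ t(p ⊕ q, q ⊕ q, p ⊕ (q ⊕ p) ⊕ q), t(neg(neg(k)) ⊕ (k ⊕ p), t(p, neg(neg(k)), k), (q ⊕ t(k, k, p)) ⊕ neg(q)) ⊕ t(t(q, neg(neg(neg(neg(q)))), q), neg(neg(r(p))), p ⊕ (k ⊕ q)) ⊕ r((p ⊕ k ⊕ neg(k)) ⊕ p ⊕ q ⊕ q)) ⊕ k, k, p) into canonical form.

Answer: t(k ⊕ p ⊕ t(k ⊕ k ⊕ neg(r(k)) ⊕ p ⊕ t(k, p, q), t(k ⊕ p, t(p, p, k), k ⊕ p ⊕ q) ⊕ t(p ⊕ q, q ⊕ q, p ⊕ p ⊕ q ⊕ q), r(p ⊕ p ⊕ q ⊕ q) ⊕ t(k ⊕ k ⊕ p, t(p, k, k), t(k, k, p)) ⊕ t(t(q, q, q), r(p), k ⊕ p ⊕ q)), k, p)

Derivation:
Work inside:  p ⊕ t((k ⊕ p) ⊕ neg(r(k)) ⊕ t(k, p, q) ⊕ k, t(p ⊕ k, t(p, p, k ⊕ neg(k) ⊕ k), p ⊕ (k ⊕ (neg(q) ⊕ q)) ⊕ q) ⊕ t(p ⊕ q, q ⊕ q, p ⊕ (q ⊕ p) ⊕ q), t(neg(neg(k)) ⊕ (k ⊕ p), t(p, neg(neg(k)), k), (q ⊕ t(k, k, p)) ⊕ neg(q)) ⊕ t(t(q, neg(neg(neg(neg(q)))), q), neg(neg(r(p))), p ⊕ (k ⊕ q)) ⊕ r((p ⊕ k ⊕ neg(k)) ⊕ p ⊕ q ⊕ q)) ⊕ k
Push neg inside:  distribute neg over ⊕ and collapse double neg
Combine occurrences:  p ⊕ t(k ⊕ k ⊕ neg(r(k)) ⊕ p ⊕ t(k, p, q), t(k ⊕ p, t(p, p, k), k ⊕ p ⊕ q) ⊕ t(p ⊕ q, q ⊕ q, p ⊕ p ⊕ q ⊕ q), r(p ⊕ p ⊕ q ⊕ q) ⊕ t(k ⊕ k ⊕ p, t(p, k, k), t(k, k, p)) ⊕ t(t(q, q, q), r(p), k ⊕ p ⊕ q)) ⊕ k
Order the arguments:  k ⊕ p ⊕ t(k ⊕ k ⊕ neg(r(k)) ⊕ p ⊕ t(k, p, q), t(k ⊕ p, t(p, p, k), k ⊕ p ⊕ q) ⊕ t(p ⊕ q, q ⊕ q, p ⊕ p ⊕ q ⊕ q), r(p ⊕ p ⊕ q ⊕ q) ⊕ t(k ⊕ k ⊕ p, t(p, k, k), t(k, k, p)) ⊕ t(t(q, q, q), r(p), k ⊕ p ⊕ q))
Put back:  t(k ⊕ p ⊕ t(k ⊕ k ⊕ neg(r(k)) ⊕ p ⊕ t(k, p, q), t(k ⊕ p, t(p, p, k), k ⊕ p ⊕ q) ⊕ t(p ⊕ q, q ⊕ q, p ⊕ p ⊕ q ⊕ q), r(p ⊕ p ⊕ q ⊕ q) ⊕ t(k ⊕ k ⊕ p, t(p, k, k), t(k, k, p)) ⊕ t(t(q, q, q), r(p), k ⊕ p ⊕ q)), k, p)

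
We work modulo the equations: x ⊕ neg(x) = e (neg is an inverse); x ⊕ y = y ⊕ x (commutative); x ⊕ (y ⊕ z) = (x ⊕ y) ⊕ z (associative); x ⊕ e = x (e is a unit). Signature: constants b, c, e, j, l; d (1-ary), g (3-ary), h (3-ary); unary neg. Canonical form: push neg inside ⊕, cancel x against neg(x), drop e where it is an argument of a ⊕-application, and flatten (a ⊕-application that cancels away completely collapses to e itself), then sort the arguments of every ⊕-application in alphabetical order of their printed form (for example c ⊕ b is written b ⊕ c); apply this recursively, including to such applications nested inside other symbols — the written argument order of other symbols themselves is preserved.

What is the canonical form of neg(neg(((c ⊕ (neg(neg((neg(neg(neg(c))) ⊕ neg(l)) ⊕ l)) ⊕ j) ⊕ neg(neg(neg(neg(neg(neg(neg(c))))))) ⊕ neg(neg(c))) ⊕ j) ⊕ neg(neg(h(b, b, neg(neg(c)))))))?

Answer: h(b, b, c) ⊕ j ⊕ j

Derivation:
Push neg inside:  distribute neg over ⊕ and collapse double neg
Inverses cancel:  c cancels; l cancels
Collect terms:  j ⊕ j ⊕ h(b, b, c)
Order the arguments:  h(b, b, c) ⊕ j ⊕ j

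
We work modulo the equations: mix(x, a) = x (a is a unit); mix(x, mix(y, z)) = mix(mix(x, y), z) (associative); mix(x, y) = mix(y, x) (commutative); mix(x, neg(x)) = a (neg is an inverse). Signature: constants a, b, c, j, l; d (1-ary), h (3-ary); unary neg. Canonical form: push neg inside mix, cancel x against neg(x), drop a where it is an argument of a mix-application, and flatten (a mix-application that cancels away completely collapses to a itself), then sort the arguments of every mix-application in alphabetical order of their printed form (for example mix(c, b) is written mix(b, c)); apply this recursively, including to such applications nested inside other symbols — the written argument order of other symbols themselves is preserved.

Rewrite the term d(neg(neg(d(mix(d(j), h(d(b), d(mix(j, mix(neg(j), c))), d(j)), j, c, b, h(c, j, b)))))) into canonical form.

Answer: d(d(mix(b, c, d(j), h(c, j, b), h(d(b), d(c), d(j)), j)))

Derivation:
Focus inside:  mix(d(j), h(d(b), d(mix(j, mix(neg(j), c))), d(j)), j, c, b, h(c, j, b))
Combine occurrences:  mix(d(j), h(d(b), d(c), d(j)), j, c, b, h(c, j, b))
Order the arguments:  mix(b, c, d(j), h(c, j, b), h(d(b), d(c), d(j)), j)
Reassemble:  d(d(mix(b, c, d(j), h(c, j, b), h(d(b), d(c), d(j)), j)))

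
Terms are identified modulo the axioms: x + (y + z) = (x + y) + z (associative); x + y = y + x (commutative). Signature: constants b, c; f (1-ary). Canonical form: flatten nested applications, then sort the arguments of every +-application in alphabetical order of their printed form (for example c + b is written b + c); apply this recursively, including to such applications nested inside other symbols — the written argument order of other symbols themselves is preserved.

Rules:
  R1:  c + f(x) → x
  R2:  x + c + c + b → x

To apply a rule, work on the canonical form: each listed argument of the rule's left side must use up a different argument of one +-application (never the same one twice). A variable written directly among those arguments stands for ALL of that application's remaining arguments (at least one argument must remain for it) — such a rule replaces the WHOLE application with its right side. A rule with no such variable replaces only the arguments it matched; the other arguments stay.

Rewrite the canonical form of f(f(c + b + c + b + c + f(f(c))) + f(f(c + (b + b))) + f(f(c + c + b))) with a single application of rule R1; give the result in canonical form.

Canonical form:  f(f(b + b + c + c + c + f(f(c))) + f(f(b + b + c)) + f(f(b + c + c)))
Apply R1:  consuming c, f(f(c));  x := f(c)
Giving:  f(f(b + b + c + c + f(c)) + f(f(b + b + c)) + f(f(b + c + c)))

Answer: f(f(b + b + c + c + f(c)) + f(f(b + b + c)) + f(f(b + c + c)))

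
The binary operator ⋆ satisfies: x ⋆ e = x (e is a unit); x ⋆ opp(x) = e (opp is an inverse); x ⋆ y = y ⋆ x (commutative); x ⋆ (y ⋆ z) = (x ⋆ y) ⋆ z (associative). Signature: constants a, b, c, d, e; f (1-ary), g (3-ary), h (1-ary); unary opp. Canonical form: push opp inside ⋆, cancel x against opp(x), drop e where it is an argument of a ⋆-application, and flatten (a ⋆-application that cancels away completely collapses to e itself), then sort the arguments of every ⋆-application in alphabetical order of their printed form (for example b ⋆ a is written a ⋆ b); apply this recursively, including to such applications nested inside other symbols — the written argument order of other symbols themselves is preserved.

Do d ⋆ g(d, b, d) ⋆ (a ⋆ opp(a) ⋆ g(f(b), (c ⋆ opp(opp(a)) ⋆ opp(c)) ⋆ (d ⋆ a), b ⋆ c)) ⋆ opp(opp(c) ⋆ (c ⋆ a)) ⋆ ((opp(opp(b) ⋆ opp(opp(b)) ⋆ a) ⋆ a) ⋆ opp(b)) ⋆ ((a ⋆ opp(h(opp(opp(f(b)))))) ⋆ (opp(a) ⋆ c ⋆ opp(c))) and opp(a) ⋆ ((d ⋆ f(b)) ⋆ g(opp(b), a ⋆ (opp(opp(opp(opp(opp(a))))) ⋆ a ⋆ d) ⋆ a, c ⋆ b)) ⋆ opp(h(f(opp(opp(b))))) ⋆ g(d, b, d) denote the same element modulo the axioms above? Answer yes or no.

Answer: no — d ⋆ g(d, b, d) ⋆ g(f(b), a ⋆ a ⋆ d, b ⋆ c) ⋆ opp(a) ⋆ opp(b) ⋆ opp(h(f(b))) vs d ⋆ f(b) ⋆ g(d, b, d) ⋆ g(opp(b), a ⋆ a ⋆ d, b ⋆ c) ⋆ opp(a) ⋆ opp(h(f(b)))

Derivation:
Left:  d ⋆ g(d, b, d) ⋆ (a ⋆ opp(a) ⋆ g(f(b), (c ⋆ opp(opp(a)) ⋆ opp(c)) ⋆ (d ⋆ a), b ⋆ c)) ⋆ opp(opp(c) ⋆ (c ⋆ a)) ⋆ ((opp(opp(b) ⋆ opp(opp(b)) ⋆ a) ⋆ a) ⋆ opp(b)) ⋆ ((a ⋆ opp(h(opp(opp(f(b)))))) ⋆ (opp(a) ⋆ c ⋆ opp(c)))
  Push opp inside:  distribute opp over ⋆ and collapse double opp
  Inverses cancel:  c cancels
  Combine occurrences:  d ⋆ g(d, b, d) ⋆ opp(a) ⋆ g(f(b), a ⋆ a ⋆ d, b ⋆ c) ⋆ opp(b) ⋆ opp(h(f(b)))
  Sort arguments:  d ⋆ g(d, b, d) ⋆ g(f(b), a ⋆ a ⋆ d, b ⋆ c) ⋆ opp(a) ⋆ opp(b) ⋆ opp(h(f(b)))
Right:  opp(a) ⋆ ((d ⋆ f(b)) ⋆ g(opp(b), a ⋆ (opp(opp(opp(opp(opp(a))))) ⋆ a ⋆ d) ⋆ a, c ⋆ b)) ⋆ opp(h(f(opp(opp(b))))) ⋆ g(d, b, d)
  Push opp inside:  distribute opp over ⋆ and collapse double opp
  Collect:  opp(a) ⋆ d ⋆ f(b) ⋆ g(opp(b), a ⋆ a ⋆ d, b ⋆ c) ⋆ opp(h(f(b))) ⋆ g(d, b, d)
  Sort arguments:  d ⋆ f(b) ⋆ g(d, b, d) ⋆ g(opp(b), a ⋆ a ⋆ d, b ⋆ c) ⋆ opp(a) ⋆ opp(h(f(b)))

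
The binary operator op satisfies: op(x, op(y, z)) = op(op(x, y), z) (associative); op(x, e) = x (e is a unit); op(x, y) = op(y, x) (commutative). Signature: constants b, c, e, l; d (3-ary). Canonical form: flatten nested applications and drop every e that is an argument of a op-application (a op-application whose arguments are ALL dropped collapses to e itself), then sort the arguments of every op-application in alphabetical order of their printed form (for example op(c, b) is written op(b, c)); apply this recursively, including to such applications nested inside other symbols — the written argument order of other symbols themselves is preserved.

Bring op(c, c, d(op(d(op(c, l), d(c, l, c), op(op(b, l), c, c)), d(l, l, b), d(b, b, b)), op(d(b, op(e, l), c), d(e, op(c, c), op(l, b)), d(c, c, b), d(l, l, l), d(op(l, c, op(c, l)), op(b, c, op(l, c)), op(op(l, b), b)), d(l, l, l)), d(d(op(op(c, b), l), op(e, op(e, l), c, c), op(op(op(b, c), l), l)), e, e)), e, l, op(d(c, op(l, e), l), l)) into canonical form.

Answer: op(c, c, d(c, l, l), d(op(d(b, b, b), d(l, l, b), d(op(c, l), d(c, l, c), op(b, c, c, l))), op(d(b, l, c), d(c, c, b), d(e, op(c, c), op(b, l)), d(l, l, l), d(l, l, l), d(op(c, c, l, l), op(b, c, c, l), op(b, b, l))), d(d(op(b, c, l), op(c, c, l), op(b, c, l, l)), e, e)), l, l)

Derivation:
Merge nested applications:  op(c, c, d(op(d(op(c, l), d(c, l, c), op(op(b, l), c, c)), d(l, l, b), d(b, b, b)), op(d(b, op(e, l), c), d(e, op(c, c), op(l, b)), d(c, c, b), d(l, l, l), d(op(l, c, op(c, l)), op(b, c, op(l, c)), op(op(l, b), b)), d(l, l, l)), d(d(op(op(c, b), l), op(e, op(e, l), c, c), op(op(op(b, c), l), l)), e, e)), e, l, d(c, op(l, e), l), l)
Canonicalize subterm:  d(op(d(op(c, l), d(c, l, c), op(op(b, l), c, c)), d(l, l, b), d(b, b, b)), op(d(b, op(e, l), c), d(e, op(c, c), op(l, b)), d(c, c, b), d(l, l, l), d(op(l, c, op(c, l)), op(b, c, op(l, c)), op(op(l, b), b)), d(l, l, l)), d(d(op(op(c, b), l), op(e, op(e, l), c, c), op(op(op(b, c), l), l)), e, e))  →  d(op(d(b, b, b), d(l, l, b), d(op(c, l), d(c, l, c), op(b, c, c, l))), op(d(b, l, c), d(c, c, b), d(e, op(c, c), op(b, l)), d(l, l, l), d(l, l, l), d(op(c, c, l, l), op(b, c, c, l), op(b, b, l))), d(d(op(b, c, l), op(c, c, l), op(b, c, l, l)), e, e))
Canonicalize subterm:  d(c, op(l, e), l)  →  d(c, l, l)
Unit:  drop e
Sort arguments:  op(c, c, d(c, l, l), d(op(d(b, b, b), d(l, l, b), d(op(c, l), d(c, l, c), op(b, c, c, l))), op(d(b, l, c), d(c, c, b), d(e, op(c, c), op(b, l)), d(l, l, l), d(l, l, l), d(op(c, c, l, l), op(b, c, c, l), op(b, b, l))), d(d(op(b, c, l), op(c, c, l), op(b, c, l, l)), e, e)), l, l)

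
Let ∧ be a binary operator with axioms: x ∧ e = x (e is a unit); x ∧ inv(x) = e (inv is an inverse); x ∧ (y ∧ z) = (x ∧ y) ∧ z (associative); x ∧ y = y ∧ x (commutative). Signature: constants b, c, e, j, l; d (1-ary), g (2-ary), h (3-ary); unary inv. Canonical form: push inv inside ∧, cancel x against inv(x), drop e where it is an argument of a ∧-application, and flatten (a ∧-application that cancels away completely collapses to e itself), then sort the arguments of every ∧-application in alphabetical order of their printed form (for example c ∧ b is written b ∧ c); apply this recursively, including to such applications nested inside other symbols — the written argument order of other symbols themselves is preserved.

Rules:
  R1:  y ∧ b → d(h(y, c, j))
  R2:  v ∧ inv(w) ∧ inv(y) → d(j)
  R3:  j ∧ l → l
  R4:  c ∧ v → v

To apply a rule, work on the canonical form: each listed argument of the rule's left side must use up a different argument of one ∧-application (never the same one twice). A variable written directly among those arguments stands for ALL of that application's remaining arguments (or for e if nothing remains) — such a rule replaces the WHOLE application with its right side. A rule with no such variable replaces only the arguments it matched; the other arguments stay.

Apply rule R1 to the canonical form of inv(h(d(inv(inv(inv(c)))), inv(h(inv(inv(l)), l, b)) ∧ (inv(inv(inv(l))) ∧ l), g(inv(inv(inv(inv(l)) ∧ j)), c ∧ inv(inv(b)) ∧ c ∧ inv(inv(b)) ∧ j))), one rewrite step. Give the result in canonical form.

Canonical form:  inv(h(d(inv(c)), inv(h(l, l, b)), g(j ∧ l, b ∧ b ∧ c ∧ c ∧ j)))
Match R1:  consume b;  y := b ∧ c ∧ c ∧ j
The variable takes the whole remainder — replace the entire application.
New term:  inv(h(d(inv(c)), inv(h(l, l, b)), g(j ∧ l, d(h(b ∧ c ∧ c ∧ j, c, j)))))

Answer: inv(h(d(inv(c)), inv(h(l, l, b)), g(j ∧ l, d(h(b ∧ c ∧ c ∧ j, c, j)))))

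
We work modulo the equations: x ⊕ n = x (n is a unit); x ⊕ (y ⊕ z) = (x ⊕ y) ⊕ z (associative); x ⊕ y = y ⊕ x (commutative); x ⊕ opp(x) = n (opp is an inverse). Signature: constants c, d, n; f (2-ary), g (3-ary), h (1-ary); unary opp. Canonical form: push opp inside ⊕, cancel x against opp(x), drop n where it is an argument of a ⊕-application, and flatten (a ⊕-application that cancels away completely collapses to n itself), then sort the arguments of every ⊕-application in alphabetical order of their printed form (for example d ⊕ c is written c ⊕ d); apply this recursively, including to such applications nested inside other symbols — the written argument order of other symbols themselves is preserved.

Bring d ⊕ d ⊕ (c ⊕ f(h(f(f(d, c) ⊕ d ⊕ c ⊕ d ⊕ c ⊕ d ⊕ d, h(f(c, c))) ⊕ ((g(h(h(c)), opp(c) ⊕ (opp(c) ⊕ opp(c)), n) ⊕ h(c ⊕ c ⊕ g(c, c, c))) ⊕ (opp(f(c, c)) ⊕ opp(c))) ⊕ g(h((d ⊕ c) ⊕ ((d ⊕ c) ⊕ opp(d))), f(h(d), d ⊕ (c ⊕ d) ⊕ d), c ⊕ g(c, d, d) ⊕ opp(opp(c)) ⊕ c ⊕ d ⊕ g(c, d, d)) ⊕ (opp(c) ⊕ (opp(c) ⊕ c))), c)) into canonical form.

Answer: c ⊕ d ⊕ d ⊕ f(h(f(c ⊕ c ⊕ d ⊕ d ⊕ d ⊕ d ⊕ f(d, c), h(f(c, c))) ⊕ g(h(c ⊕ c ⊕ d), f(h(d), c ⊕ d ⊕ d ⊕ d), c ⊕ c ⊕ c ⊕ d ⊕ g(c, d, d) ⊕ g(c, d, d)) ⊕ g(h(h(c)), opp(c) ⊕ opp(c) ⊕ opp(c), n) ⊕ h(c ⊕ c ⊕ g(c, c, c)) ⊕ opp(c) ⊕ opp(c) ⊕ opp(f(c, c))), c)

Derivation:
Push opp inside:  distribute opp over ⊕ and collapse double opp
Collect terms:  d ⊕ d ⊕ c ⊕ f(h(f(c ⊕ c ⊕ d ⊕ d ⊕ d ⊕ d ⊕ f(d, c), h(f(c, c))) ⊕ g(h(c ⊕ c ⊕ d), f(h(d), c ⊕ d ⊕ d ⊕ d), c ⊕ c ⊕ c ⊕ d ⊕ g(c, d, d) ⊕ g(c, d, d)) ⊕ g(h(h(c)), opp(c) ⊕ opp(c) ⊕ opp(c), n) ⊕ h(c ⊕ c ⊕ g(c, c, c)) ⊕ opp(c) ⊕ opp(c) ⊕ opp(f(c, c))), c)
Sort arguments:  c ⊕ d ⊕ d ⊕ f(h(f(c ⊕ c ⊕ d ⊕ d ⊕ d ⊕ d ⊕ f(d, c), h(f(c, c))) ⊕ g(h(c ⊕ c ⊕ d), f(h(d), c ⊕ d ⊕ d ⊕ d), c ⊕ c ⊕ c ⊕ d ⊕ g(c, d, d) ⊕ g(c, d, d)) ⊕ g(h(h(c)), opp(c) ⊕ opp(c) ⊕ opp(c), n) ⊕ h(c ⊕ c ⊕ g(c, c, c)) ⊕ opp(c) ⊕ opp(c) ⊕ opp(f(c, c))), c)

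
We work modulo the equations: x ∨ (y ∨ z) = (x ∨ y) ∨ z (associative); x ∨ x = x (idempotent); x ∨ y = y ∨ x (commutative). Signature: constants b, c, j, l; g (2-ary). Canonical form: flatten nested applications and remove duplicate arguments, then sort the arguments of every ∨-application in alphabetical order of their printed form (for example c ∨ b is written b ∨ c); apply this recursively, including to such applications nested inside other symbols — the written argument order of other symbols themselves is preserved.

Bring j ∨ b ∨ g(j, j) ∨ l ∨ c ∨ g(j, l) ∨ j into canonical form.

Idempotence:  drop duplicate j
Sort:  b ∨ c ∨ g(j, j) ∨ g(j, l) ∨ j ∨ l

Answer: b ∨ c ∨ g(j, j) ∨ g(j, l) ∨ j ∨ l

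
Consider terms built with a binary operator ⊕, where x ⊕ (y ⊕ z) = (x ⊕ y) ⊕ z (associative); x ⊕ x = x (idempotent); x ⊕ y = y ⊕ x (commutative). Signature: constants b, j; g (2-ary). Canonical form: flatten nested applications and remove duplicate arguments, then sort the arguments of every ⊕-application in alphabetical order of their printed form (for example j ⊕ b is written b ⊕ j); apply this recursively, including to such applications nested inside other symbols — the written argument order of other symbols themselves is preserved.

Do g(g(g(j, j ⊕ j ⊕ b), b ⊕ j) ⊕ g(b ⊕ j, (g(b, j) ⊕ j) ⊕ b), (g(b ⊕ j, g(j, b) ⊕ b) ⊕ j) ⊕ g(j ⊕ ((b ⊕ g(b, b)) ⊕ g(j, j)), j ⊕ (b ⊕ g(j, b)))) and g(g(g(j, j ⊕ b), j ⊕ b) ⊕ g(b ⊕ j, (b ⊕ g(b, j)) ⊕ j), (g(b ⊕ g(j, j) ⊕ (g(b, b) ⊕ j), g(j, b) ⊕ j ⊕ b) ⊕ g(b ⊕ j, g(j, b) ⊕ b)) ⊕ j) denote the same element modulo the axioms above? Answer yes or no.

Left:  g(g(g(j, j ⊕ j ⊕ b), b ⊕ j) ⊕ g(b ⊕ j, (g(b, j) ⊕ j) ⊕ b), (g(b ⊕ j, g(j, b) ⊕ b) ⊕ j) ⊕ g(j ⊕ ((b ⊕ g(b, b)) ⊕ g(j, j)), j ⊕ (b ⊕ g(j, b))))
  Descend into:  (g(b ⊕ j, g(j, b) ⊕ b) ⊕ j) ⊕ g(j ⊕ ((b ⊕ g(b, b)) ⊕ g(j, j)), j ⊕ (b ⊕ g(j, b)))
  Merge nested applications:  g(b ⊕ j, g(j, b) ⊕ b) ⊕ j ⊕ g(j ⊕ ((b ⊕ g(b, b)) ⊕ g(j, j)), j ⊕ (b ⊕ g(j, b)))
  Inside:  g(b ⊕ j, g(j, b) ⊕ b)  →  g(b ⊕ j, b ⊕ g(j, b))
  Inside:  g(j ⊕ ((b ⊕ g(b, b)) ⊕ g(j, j)), j ⊕ (b ⊕ g(j, b)))  →  g(b ⊕ g(b, b) ⊕ g(j, j) ⊕ j, b ⊕ g(j, b) ⊕ j)
  Sort:  g(b ⊕ g(b, b) ⊕ g(j, j) ⊕ j, b ⊕ g(j, b) ⊕ j) ⊕ g(b ⊕ j, b ⊕ g(j, b)) ⊕ j
  Reassemble:  g(g(b ⊕ j, b ⊕ g(b, j) ⊕ j) ⊕ g(g(j, b ⊕ j), b ⊕ j), g(b ⊕ g(b, b) ⊕ g(j, j) ⊕ j, b ⊕ g(j, b) ⊕ j) ⊕ g(b ⊕ j, b ⊕ g(j, b)) ⊕ j)
Right:  g(g(g(j, j ⊕ b), j ⊕ b) ⊕ g(b ⊕ j, (b ⊕ g(b, j)) ⊕ j), (g(b ⊕ g(j, j) ⊕ (g(b, b) ⊕ j), g(j, b) ⊕ j ⊕ b) ⊕ g(b ⊕ j, g(j, b) ⊕ b)) ⊕ j)
  Descend into:  (g(b ⊕ g(j, j) ⊕ (g(b, b) ⊕ j), g(j, b) ⊕ j ⊕ b) ⊕ g(b ⊕ j, g(j, b) ⊕ b)) ⊕ j
  Merge nested applications:  g(b ⊕ g(j, j) ⊕ (g(b, b) ⊕ j), g(j, b) ⊕ j ⊕ b) ⊕ g(b ⊕ j, g(j, b) ⊕ b) ⊕ j
  Canonicalize subterm:  g(b ⊕ g(j, j) ⊕ (g(b, b) ⊕ j), g(j, b) ⊕ j ⊕ b)  →  g(b ⊕ g(b, b) ⊕ g(j, j) ⊕ j, b ⊕ g(j, b) ⊕ j)
  Canonicalize subterm:  g(b ⊕ j, g(j, b) ⊕ b)  →  g(b ⊕ j, b ⊕ g(j, b))
  Sort arguments:  g(b ⊕ g(b, b) ⊕ g(j, j) ⊕ j, b ⊕ g(j, b) ⊕ j) ⊕ g(b ⊕ j, b ⊕ g(j, b)) ⊕ j
  Reassemble:  g(g(b ⊕ j, b ⊕ g(b, j) ⊕ j) ⊕ g(g(j, b ⊕ j), b ⊕ j), g(b ⊕ g(b, b) ⊕ g(j, j) ⊕ j, b ⊕ g(j, b) ⊕ j) ⊕ g(b ⊕ j, b ⊕ g(j, b)) ⊕ j)

Answer: yes — both canonical forms are g(g(b ⊕ j, b ⊕ g(b, j) ⊕ j) ⊕ g(g(j, b ⊕ j), b ⊕ j), g(b ⊕ g(b, b) ⊕ g(j, j) ⊕ j, b ⊕ g(j, b) ⊕ j) ⊕ g(b ⊕ j, b ⊕ g(j, b)) ⊕ j)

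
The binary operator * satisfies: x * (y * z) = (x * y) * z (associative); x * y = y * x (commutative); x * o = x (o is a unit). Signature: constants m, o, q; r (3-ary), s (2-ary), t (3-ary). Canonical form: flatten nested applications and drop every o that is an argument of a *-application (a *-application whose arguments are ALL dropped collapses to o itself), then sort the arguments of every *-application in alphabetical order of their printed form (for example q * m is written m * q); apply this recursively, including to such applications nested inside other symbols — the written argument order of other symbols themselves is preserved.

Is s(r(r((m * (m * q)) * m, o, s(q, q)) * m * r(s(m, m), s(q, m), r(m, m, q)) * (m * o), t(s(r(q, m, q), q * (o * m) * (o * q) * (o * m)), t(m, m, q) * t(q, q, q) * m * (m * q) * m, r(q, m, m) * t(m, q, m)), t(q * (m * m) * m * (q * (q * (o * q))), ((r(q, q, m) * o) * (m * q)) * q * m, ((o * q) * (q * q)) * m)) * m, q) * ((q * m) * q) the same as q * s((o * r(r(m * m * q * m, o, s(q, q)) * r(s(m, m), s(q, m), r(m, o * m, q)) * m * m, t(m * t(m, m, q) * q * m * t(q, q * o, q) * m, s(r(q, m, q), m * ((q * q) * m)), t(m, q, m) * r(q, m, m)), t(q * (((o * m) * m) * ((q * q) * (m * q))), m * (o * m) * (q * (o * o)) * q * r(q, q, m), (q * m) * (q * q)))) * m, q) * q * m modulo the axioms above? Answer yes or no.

Left:  s(r(r((m * (m * q)) * m, o, s(q, q)) * m * r(s(m, m), s(q, m), r(m, m, q)) * (m * o), t(s(r(q, m, q), q * (o * m) * (o * q) * (o * m)), t(m, m, q) * t(q, q, q) * m * (m * q) * m, r(q, m, m) * t(m, q, m)), t(q * (m * m) * m * (q * (q * (o * q))), ((r(q, q, m) * o) * (m * q)) * q * m, ((o * q) * (q * q)) * m)) * m, q) * ((q * m) * q)
  Merge nested applications:  s(r(r((m * (m * q)) * m, o, s(q, q)) * m * r(s(m, m), s(q, m), r(m, m, q)) * (m * o), t(s(r(q, m, q), q * (o * m) * (o * q) * (o * m)), t(m, m, q) * t(q, q, q) * m * (m * q) * m, r(q, m, m) * t(m, q, m)), t(q * (m * m) * m * (q * (q * (o * q))), ((r(q, q, m) * o) * (m * q)) * q * m, ((o * q) * (q * q)) * m)) * m, q) * q * m * q
  Inside:  s(r(r((m * (m * q)) * m, o, s(q, q)) * m * r(s(m, m), s(q, m), r(m, m, q)) * (m * o), t(s(r(q, m, q), q * (o * m) * (o * q) * (o * m)), t(m, m, q) * t(q, q, q) * m * (m * q) * m, r(q, m, m) * t(m, q, m)), t(q * (m * m) * m * (q * (q * (o * q))), ((r(q, q, m) * o) * (m * q)) * q * m, ((o * q) * (q * q)) * m)) * m, q)  →  s(m * r(m * m * r(m * m * m * q, o, s(q, q)) * r(s(m, m), s(q, m), r(m, m, q)), t(s(r(q, m, q), m * m * q * q), m * m * m * q * t(m, m, q) * t(q, q, q), r(q, m, m) * t(m, q, m)), t(m * m * m * q * q * q * q, m * m * q * q * r(q, q, m), m * q * q * q)), q)
  Order the arguments:  m * q * q * s(m * r(m * m * r(m * m * m * q, o, s(q, q)) * r(s(m, m), s(q, m), r(m, m, q)), t(s(r(q, m, q), m * m * q * q), m * m * m * q * t(m, m, q) * t(q, q, q), r(q, m, m) * t(m, q, m)), t(m * m * m * q * q * q * q, m * m * q * q * r(q, q, m), m * q * q * q)), q)
Right:  q * s((o * r(r(m * m * q * m, o, s(q, q)) * r(s(m, m), s(q, m), r(m, o * m, q)) * m * m, t(m * t(m, m, q) * q * m * t(q, q * o, q) * m, s(r(q, m, q), m * ((q * q) * m)), t(m, q, m) * r(q, m, m)), t(q * (((o * m) * m) * ((q * q) * (m * q))), m * (o * m) * (q * (o * o)) * q * r(q, q, m), (q * m) * (q * q)))) * m, q) * q * m
  Canonicalize subterm:  s((o * r(r(m * m * q * m, o, s(q, q)) * r(s(m, m), s(q, m), r(m, o * m, q)) * m * m, t(m * t(m, m, q) * q * m * t(q, q * o, q) * m, s(r(q, m, q), m * ((q * q) * m)), t(m, q, m) * r(q, m, m)), t(q * (((o * m) * m) * ((q * q) * (m * q))), m * (o * m) * (q * (o * o)) * q * r(q, q, m), (q * m) * (q * q)))) * m, q)  →  s(m * r(m * m * r(m * m * m * q, o, s(q, q)) * r(s(m, m), s(q, m), r(m, m, q)), t(m * m * m * q * t(m, m, q) * t(q, q, q), s(r(q, m, q), m * m * q * q), r(q, m, m) * t(m, q, m)), t(m * m * m * q * q * q * q, m * m * q * q * r(q, q, m), m * q * q * q)), q)
  Order the arguments:  m * q * q * s(m * r(m * m * r(m * m * m * q, o, s(q, q)) * r(s(m, m), s(q, m), r(m, m, q)), t(m * m * m * q * t(m, m, q) * t(q, q, q), s(r(q, m, q), m * m * q * q), r(q, m, m) * t(m, q, m)), t(m * m * m * q * q * q * q, m * m * q * q * r(q, q, m), m * q * q * q)), q)

Answer: no — m * q * q * s(m * r(m * m * r(m * m * m * q, o, s(q, q)) * r(s(m, m), s(q, m), r(m, m, q)), t(s(r(q, m, q), m * m * q * q), m * m * m * q * t(m, m, q) * t(q, q, q), r(q, m, m) * t(m, q, m)), t(m * m * m * q * q * q * q, m * m * q * q * r(q, q, m), m * q * q * q)), q) vs m * q * q * s(m * r(m * m * r(m * m * m * q, o, s(q, q)) * r(s(m, m), s(q, m), r(m, m, q)), t(m * m * m * q * t(m, m, q) * t(q, q, q), s(r(q, m, q), m * m * q * q), r(q, m, m) * t(m, q, m)), t(m * m * m * q * q * q * q, m * m * q * q * r(q, q, m), m * q * q * q)), q)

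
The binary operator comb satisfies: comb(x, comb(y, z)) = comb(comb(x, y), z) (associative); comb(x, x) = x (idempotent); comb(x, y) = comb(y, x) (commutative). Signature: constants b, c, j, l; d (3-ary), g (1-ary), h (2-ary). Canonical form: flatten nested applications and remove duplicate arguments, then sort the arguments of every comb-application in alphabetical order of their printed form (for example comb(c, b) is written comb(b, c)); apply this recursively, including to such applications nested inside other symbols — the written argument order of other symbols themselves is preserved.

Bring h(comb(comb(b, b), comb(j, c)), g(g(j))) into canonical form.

Answer: h(comb(b, c, j), g(g(j)))

Derivation:
Work inside:  comb(comb(b, b), comb(j, c))
Flatten:  comb(b, b, j, c)
Idempotence:  drop duplicate b
Sort:  comb(b, c, j)
Put back:  h(comb(b, c, j), g(g(j)))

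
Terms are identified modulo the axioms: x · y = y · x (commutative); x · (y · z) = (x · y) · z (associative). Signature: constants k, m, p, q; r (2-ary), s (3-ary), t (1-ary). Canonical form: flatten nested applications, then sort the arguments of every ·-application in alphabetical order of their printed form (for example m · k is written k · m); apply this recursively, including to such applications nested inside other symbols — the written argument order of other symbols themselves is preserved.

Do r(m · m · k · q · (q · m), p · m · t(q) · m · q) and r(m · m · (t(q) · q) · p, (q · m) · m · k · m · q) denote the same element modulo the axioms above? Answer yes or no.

Answer: no — r(k · m · m · m · q · q, m · m · p · q · t(q)) vs r(m · m · p · q · t(q), k · m · m · m · q · q)

Derivation:
Left:  r(m · m · k · q · (q · m), p · m · t(q) · m · q)
  Work inside:  m · m · k · q · (q · m)
  Un-nest:  m · m · k · q · q · m
  Order the arguments:  k · m · m · m · q · q
  Rebuild:  r(k · m · m · m · q · q, m · m · p · q · t(q))
Right:  r(m · m · (t(q) · q) · p, (q · m) · m · k · m · q)
  Focus inside:  (q · m) · m · k · m · q
  Un-nest:  q · m · m · k · m · q
  Sort arguments:  k · m · m · m · q · q
  Reassemble:  r(m · m · p · q · t(q), k · m · m · m · q · q)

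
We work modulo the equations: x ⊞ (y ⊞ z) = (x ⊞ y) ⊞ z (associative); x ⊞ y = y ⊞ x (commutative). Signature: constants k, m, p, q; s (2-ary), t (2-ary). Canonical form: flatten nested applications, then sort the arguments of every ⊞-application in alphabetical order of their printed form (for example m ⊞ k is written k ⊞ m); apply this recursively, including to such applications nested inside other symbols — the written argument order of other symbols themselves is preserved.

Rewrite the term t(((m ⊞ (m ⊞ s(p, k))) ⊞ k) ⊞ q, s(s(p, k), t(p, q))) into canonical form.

Descend into:  ((m ⊞ (m ⊞ s(p, k))) ⊞ k) ⊞ q
Merge nested applications:  m ⊞ m ⊞ s(p, k) ⊞ k ⊞ q
Sort arguments:  k ⊞ m ⊞ m ⊞ q ⊞ s(p, k)
Rebuild:  t(k ⊞ m ⊞ m ⊞ q ⊞ s(p, k), s(s(p, k), t(p, q)))

Answer: t(k ⊞ m ⊞ m ⊞ q ⊞ s(p, k), s(s(p, k), t(p, q)))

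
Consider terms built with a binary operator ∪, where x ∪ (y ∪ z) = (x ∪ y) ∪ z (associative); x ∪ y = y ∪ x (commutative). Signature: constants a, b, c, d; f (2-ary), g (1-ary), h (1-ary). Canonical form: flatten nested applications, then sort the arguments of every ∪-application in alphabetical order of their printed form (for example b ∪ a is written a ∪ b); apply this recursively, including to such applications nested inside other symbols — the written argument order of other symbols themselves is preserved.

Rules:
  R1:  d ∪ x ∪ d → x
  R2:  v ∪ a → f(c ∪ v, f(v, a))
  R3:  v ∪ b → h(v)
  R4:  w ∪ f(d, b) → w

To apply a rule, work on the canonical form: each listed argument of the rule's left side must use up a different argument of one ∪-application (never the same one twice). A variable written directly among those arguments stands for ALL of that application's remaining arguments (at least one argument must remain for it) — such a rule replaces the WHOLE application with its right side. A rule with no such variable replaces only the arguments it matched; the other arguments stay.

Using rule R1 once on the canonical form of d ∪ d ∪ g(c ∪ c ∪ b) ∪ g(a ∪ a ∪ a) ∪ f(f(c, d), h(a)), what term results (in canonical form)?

Answer: f(f(c, d), h(a)) ∪ g(a ∪ a ∪ a) ∪ g(b ∪ c ∪ c)

Derivation:
Canonical form:  d ∪ d ∪ f(f(c, d), h(a)) ∪ g(a ∪ a ∪ a) ∪ g(b ∪ c ∪ c)
Apply R1:  consuming d, d;  x := f(f(c, d), h(a)) ∪ g(a ∪ a ∪ a) ∪ g(b ∪ c ∪ c)
The extension variable absorbs all remaining arguments, so the whole application is rewritten.
Giving:  f(f(c, d), h(a)) ∪ g(a ∪ a ∪ a) ∪ g(b ∪ c ∪ c)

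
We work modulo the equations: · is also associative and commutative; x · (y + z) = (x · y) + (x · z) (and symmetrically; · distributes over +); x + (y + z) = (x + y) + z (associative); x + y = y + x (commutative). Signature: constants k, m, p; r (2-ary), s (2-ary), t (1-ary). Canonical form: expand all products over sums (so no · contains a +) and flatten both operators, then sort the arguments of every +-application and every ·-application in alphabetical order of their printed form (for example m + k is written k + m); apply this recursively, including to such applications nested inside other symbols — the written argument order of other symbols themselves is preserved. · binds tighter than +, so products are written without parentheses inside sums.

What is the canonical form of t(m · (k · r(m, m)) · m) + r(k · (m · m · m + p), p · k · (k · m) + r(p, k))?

Answer: r(k · m · m · m + k · p, k · k · m · p + r(p, k)) + t(k · m · m · r(m, m))

Derivation:
Distribute:  t(k · m · m · r(m, m)) + r(k · m · m · m + k · p, k · k · m · p + r(p, k))
Order the arguments:  r(k · m · m · m + k · p, k · k · m · p + r(p, k)) + t(k · m · m · r(m, m))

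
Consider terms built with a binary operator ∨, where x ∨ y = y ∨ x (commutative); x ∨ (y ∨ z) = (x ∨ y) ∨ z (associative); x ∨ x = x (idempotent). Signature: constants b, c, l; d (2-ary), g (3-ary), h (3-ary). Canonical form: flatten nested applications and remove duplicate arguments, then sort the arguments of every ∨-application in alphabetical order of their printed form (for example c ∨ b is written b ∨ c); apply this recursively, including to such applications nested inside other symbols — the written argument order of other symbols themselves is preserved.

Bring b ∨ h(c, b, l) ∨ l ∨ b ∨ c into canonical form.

Answer: b ∨ c ∨ h(c, b, l) ∨ l

Derivation:
Drop duplicates:  drop duplicate b
Sort arguments:  b ∨ c ∨ h(c, b, l) ∨ l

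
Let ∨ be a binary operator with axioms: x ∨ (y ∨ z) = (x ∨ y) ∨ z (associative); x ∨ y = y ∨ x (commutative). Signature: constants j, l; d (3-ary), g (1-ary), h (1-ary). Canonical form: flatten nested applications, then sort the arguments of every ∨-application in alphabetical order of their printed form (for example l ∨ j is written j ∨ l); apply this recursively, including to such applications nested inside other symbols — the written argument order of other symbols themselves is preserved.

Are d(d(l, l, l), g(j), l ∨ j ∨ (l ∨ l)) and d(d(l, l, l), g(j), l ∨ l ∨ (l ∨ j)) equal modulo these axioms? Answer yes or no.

Answer: yes — both canonical forms are d(d(l, l, l), g(j), j ∨ l ∨ l ∨ l)

Derivation:
Left:  d(d(l, l, l), g(j), l ∨ j ∨ (l ∨ l))
  Work inside:  l ∨ j ∨ (l ∨ l)
  Merge nested applications:  l ∨ j ∨ l ∨ l
  Order the arguments:  j ∨ l ∨ l ∨ l
  Reassemble:  d(d(l, l, l), g(j), j ∨ l ∨ l ∨ l)
Right:  d(d(l, l, l), g(j), l ∨ l ∨ (l ∨ j))
  Focus inside:  l ∨ l ∨ (l ∨ j)
  Un-nest:  l ∨ l ∨ l ∨ j
  Sort arguments:  j ∨ l ∨ l ∨ l
  Put back:  d(d(l, l, l), g(j), j ∨ l ∨ l ∨ l)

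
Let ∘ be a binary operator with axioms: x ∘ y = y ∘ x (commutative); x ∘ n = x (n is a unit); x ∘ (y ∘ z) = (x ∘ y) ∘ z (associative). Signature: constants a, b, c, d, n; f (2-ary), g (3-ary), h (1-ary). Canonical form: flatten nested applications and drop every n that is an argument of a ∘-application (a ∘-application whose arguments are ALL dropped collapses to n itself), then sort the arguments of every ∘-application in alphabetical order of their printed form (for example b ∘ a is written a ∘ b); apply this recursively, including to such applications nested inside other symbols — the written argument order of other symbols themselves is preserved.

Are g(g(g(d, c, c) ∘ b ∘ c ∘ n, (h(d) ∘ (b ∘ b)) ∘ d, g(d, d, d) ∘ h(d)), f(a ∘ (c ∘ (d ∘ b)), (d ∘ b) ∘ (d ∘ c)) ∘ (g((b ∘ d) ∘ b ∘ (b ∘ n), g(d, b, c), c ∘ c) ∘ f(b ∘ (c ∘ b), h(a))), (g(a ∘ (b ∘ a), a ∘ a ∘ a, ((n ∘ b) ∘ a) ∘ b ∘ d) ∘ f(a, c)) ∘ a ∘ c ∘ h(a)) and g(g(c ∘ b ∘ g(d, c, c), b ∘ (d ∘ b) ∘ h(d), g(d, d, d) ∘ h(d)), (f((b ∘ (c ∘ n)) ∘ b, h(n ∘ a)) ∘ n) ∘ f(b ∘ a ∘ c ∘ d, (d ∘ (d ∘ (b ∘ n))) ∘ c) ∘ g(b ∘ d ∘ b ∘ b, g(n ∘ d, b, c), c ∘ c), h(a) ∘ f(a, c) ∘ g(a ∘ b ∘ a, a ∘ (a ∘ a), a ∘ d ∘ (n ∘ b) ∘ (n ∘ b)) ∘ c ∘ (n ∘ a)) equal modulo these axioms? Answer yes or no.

Left:  g(g(g(d, c, c) ∘ b ∘ c ∘ n, (h(d) ∘ (b ∘ b)) ∘ d, g(d, d, d) ∘ h(d)), f(a ∘ (c ∘ (d ∘ b)), (d ∘ b) ∘ (d ∘ c)) ∘ (g((b ∘ d) ∘ b ∘ (b ∘ n), g(d, b, c), c ∘ c) ∘ f(b ∘ (c ∘ b), h(a))), (g(a ∘ (b ∘ a), a ∘ a ∘ a, ((n ∘ b) ∘ a) ∘ b ∘ d) ∘ f(a, c)) ∘ a ∘ c ∘ h(a))
  Work inside:  f(a ∘ (c ∘ (d ∘ b)), (d ∘ b) ∘ (d ∘ c)) ∘ (g((b ∘ d) ∘ b ∘ (b ∘ n), g(d, b, c), c ∘ c) ∘ f(b ∘ (c ∘ b), h(a)))
  Flatten:  f(a ∘ (c ∘ (d ∘ b)), (d ∘ b) ∘ (d ∘ c)) ∘ g((b ∘ d) ∘ b ∘ (b ∘ n), g(d, b, c), c ∘ c) ∘ f(b ∘ (c ∘ b), h(a))
  Simplify inside:  f(a ∘ (c ∘ (d ∘ b)), (d ∘ b) ∘ (d ∘ c))  →  f(a ∘ b ∘ c ∘ d, b ∘ c ∘ d ∘ d)
  Inside:  g((b ∘ d) ∘ b ∘ (b ∘ n), g(d, b, c), c ∘ c)  →  g(b ∘ b ∘ b ∘ d, g(d, b, c), c ∘ c)
  Inside:  f(b ∘ (c ∘ b), h(a))  →  f(b ∘ b ∘ c, h(a))
  Sort:  f(a ∘ b ∘ c ∘ d, b ∘ c ∘ d ∘ d) ∘ f(b ∘ b ∘ c, h(a)) ∘ g(b ∘ b ∘ b ∘ d, g(d, b, c), c ∘ c)
  Reassemble:  g(g(b ∘ c ∘ g(d, c, c), b ∘ b ∘ d ∘ h(d), g(d, d, d) ∘ h(d)), f(a ∘ b ∘ c ∘ d, b ∘ c ∘ d ∘ d) ∘ f(b ∘ b ∘ c, h(a)) ∘ g(b ∘ b ∘ b ∘ d, g(d, b, c), c ∘ c), a ∘ c ∘ f(a, c) ∘ g(a ∘ a ∘ b, a ∘ a ∘ a, a ∘ b ∘ b ∘ d) ∘ h(a))
Right:  g(g(c ∘ b ∘ g(d, c, c), b ∘ (d ∘ b) ∘ h(d), g(d, d, d) ∘ h(d)), (f((b ∘ (c ∘ n)) ∘ b, h(n ∘ a)) ∘ n) ∘ f(b ∘ a ∘ c ∘ d, (d ∘ (d ∘ (b ∘ n))) ∘ c) ∘ g(b ∘ d ∘ b ∘ b, g(n ∘ d, b, c), c ∘ c), h(a) ∘ f(a, c) ∘ g(a ∘ b ∘ a, a ∘ (a ∘ a), a ∘ d ∘ (n ∘ b) ∘ (n ∘ b)) ∘ c ∘ (n ∘ a))
  Work inside:  (f((b ∘ (c ∘ n)) ∘ b, h(n ∘ a)) ∘ n) ∘ f(b ∘ a ∘ c ∘ d, (d ∘ (d ∘ (b ∘ n))) ∘ c) ∘ g(b ∘ d ∘ b ∘ b, g(n ∘ d, b, c), c ∘ c)
  Flatten:  f((b ∘ (c ∘ n)) ∘ b, h(n ∘ a)) ∘ n ∘ f(b ∘ a ∘ c ∘ d, (d ∘ (d ∘ (b ∘ n))) ∘ c) ∘ g(b ∘ d ∘ b ∘ b, g(n ∘ d, b, c), c ∘ c)
  Simplify inside:  f((b ∘ (c ∘ n)) ∘ b, h(n ∘ a))  →  f(b ∘ b ∘ c, h(a))
  Simplify inside:  f(b ∘ a ∘ c ∘ d, (d ∘ (d ∘ (b ∘ n))) ∘ c)  →  f(a ∘ b ∘ c ∘ d, b ∘ c ∘ d ∘ d)
  Simplify inside:  g(b ∘ d ∘ b ∘ b, g(n ∘ d, b, c), c ∘ c)  →  g(b ∘ b ∘ b ∘ d, g(d, b, c), c ∘ c)
  Unit:  drop n
  Sort:  f(a ∘ b ∘ c ∘ d, b ∘ c ∘ d ∘ d) ∘ f(b ∘ b ∘ c, h(a)) ∘ g(b ∘ b ∘ b ∘ d, g(d, b, c), c ∘ c)
  Put back:  g(g(b ∘ c ∘ g(d, c, c), b ∘ b ∘ d ∘ h(d), g(d, d, d) ∘ h(d)), f(a ∘ b ∘ c ∘ d, b ∘ c ∘ d ∘ d) ∘ f(b ∘ b ∘ c, h(a)) ∘ g(b ∘ b ∘ b ∘ d, g(d, b, c), c ∘ c), a ∘ c ∘ f(a, c) ∘ g(a ∘ a ∘ b, a ∘ a ∘ a, a ∘ b ∘ b ∘ d) ∘ h(a))

Answer: yes — both canonical forms are g(g(b ∘ c ∘ g(d, c, c), b ∘ b ∘ d ∘ h(d), g(d, d, d) ∘ h(d)), f(a ∘ b ∘ c ∘ d, b ∘ c ∘ d ∘ d) ∘ f(b ∘ b ∘ c, h(a)) ∘ g(b ∘ b ∘ b ∘ d, g(d, b, c), c ∘ c), a ∘ c ∘ f(a, c) ∘ g(a ∘ a ∘ b, a ∘ a ∘ a, a ∘ b ∘ b ∘ d) ∘ h(a))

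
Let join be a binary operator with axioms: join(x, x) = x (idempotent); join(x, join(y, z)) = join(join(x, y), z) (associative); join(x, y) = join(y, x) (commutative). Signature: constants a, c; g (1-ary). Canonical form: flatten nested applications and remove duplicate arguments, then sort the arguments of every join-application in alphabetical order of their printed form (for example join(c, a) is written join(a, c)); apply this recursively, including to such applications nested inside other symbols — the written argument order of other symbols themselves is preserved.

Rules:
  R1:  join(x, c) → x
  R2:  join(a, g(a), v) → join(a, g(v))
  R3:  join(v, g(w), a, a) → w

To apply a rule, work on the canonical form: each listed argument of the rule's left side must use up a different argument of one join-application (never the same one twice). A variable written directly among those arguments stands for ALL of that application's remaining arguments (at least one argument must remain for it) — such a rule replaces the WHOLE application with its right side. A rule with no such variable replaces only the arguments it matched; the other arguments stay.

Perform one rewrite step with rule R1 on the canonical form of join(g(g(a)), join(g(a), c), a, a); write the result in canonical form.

Canonical form:  join(a, c, g(a), g(g(a)))
Apply R1:  consuming c;  x := join(a, g(a), g(g(a)))
The extension variable absorbs all remaining arguments, so the whole application is rewritten.
Result:  join(a, g(a), g(g(a)))

Answer: join(a, g(a), g(g(a)))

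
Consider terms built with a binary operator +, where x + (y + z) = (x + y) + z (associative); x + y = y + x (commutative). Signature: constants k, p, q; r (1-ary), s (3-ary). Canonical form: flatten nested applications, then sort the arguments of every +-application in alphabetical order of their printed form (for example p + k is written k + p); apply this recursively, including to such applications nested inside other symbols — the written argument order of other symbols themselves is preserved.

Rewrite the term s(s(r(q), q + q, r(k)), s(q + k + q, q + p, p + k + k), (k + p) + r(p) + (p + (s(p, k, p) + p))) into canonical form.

Work inside:  (k + p) + r(p) + (p + (s(p, k, p) + p))
Merge nested applications:  k + p + r(p) + p + s(p, k, p) + p
Sort arguments:  k + p + p + p + r(p) + s(p, k, p)
Reassemble:  s(s(r(q), q + q, r(k)), s(k + q + q, p + q, k + k + p), k + p + p + p + r(p) + s(p, k, p))

Answer: s(s(r(q), q + q, r(k)), s(k + q + q, p + q, k + k + p), k + p + p + p + r(p) + s(p, k, p))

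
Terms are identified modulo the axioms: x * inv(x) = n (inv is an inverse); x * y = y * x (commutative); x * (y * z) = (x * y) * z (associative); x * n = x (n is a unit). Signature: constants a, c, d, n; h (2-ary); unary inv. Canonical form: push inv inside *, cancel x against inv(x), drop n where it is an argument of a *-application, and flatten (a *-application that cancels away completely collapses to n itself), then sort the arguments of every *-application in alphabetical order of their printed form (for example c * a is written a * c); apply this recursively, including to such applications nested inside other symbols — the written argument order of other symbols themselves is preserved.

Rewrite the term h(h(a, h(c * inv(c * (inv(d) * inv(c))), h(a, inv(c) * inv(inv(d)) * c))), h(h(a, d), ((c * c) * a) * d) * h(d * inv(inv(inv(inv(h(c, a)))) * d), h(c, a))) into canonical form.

Answer: h(h(a, h(c * d, h(a, d))), h(h(a, d), a * c * c * d) * h(h(c, a), h(c, a)))

Derivation:
Work inside:  h(h(a, d), ((c * c) * a) * d) * h(d * inv(inv(inv(inv(h(c, a)))) * d), h(c, a))
Push inv inside:  distribute inv over * and collapse double inv
Collect terms:  h(h(a, d), a * c * c * d) * h(h(c, a), h(c, a))
Rebuild:  h(h(a, h(c * d, h(a, d))), h(h(a, d), a * c * c * d) * h(h(c, a), h(c, a)))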